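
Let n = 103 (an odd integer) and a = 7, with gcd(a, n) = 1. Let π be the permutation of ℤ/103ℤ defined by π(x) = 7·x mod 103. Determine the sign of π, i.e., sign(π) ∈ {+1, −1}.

Trace 83: π^k(83) = [83, 66, 50, 41, 81, 52, 55] for k=0..6.
The orbit structure of x ↦ 7x mod 103: 3 orbits of sizes [51, 51, 1].
103 − 3 = 100 transpositions; sign(π) = (−1)^100 = +1.

+1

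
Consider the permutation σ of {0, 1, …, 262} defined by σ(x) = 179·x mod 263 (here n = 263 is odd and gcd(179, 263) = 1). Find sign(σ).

Trace 17: π^k(17) = [17, 150, 24, 88, 235, 248, 208] for k=0..6.
Cycle lengths of π_179 on ℤ/263ℤ: [131, 131, 1]; 3 cycles in total.
n − c = 263 − 3 = 260; sign = (−1)^260 = +1.
Zolotarev: (179|263) = +1, matching the cycle-count sign.

+1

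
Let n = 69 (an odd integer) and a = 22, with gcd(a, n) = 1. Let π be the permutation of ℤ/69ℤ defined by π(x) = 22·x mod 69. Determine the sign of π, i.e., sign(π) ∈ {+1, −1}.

-1

Start at x=1: 1 → 22 → 1 (one orbit).
Cycle lengths of π_22 on ℤ/69ℤ: [2, 2, 2, 2, 2, 2, 2, 2, 2, 2, 2, 2, 2, 2, 2, 2, 2, 2, 2, 2, 2, 2, 2, 2, 2, 2, 2, 2, 2, 2, 2, 2, 2, 1, 1, 1]; 36 cycles in total.
With 36 cycles on 69 points, sign = (−1)^{69−36} = -1.
Zolotarev: (22|69) = -1, matching the cycle-count sign.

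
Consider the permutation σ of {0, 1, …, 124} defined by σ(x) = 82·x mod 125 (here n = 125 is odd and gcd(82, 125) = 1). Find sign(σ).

Trace 118: π^k(118) = [118, 51, 57, 49, 18, 101, 32] for k=0..6.
π_82 has 12 disjoint cycles with lengths [20, 20, 20, 20, 20, 4, 4, 4, 4, 4, 4, 1] on {0,…,124}.
12 cycles on 125: each ℓ→(−1)^(ℓ−1), product (−1)^113 = -1.
Check: (82/125) = -1 by Zolotarev.

-1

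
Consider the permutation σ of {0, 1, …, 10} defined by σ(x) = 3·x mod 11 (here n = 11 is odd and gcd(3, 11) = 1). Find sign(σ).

+1

Trace 9: π^k(9) = [9, 5, 4, 1, 3] for k=0..4.
The orbit structure of x ↦ 3x mod 11: 3 orbits of sizes [5, 5, 1].
With 3 cycles on 11 points, sign = (−1)^{11−3} = +1.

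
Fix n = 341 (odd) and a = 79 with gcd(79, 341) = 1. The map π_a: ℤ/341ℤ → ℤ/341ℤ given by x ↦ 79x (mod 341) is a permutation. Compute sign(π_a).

+1

Trace 82: π^k(82) = [82, 340, 262, 238, 47, 303, 67] for k=0..6.
Cycle type of π: 30×11 + 10 + 1; total 13 cycles.
With 13 cycles on 341 points, sign = (−1)^{341−13} = +1.
The Jacobi symbol (79|341) = +1 (Zolotarev) agrees.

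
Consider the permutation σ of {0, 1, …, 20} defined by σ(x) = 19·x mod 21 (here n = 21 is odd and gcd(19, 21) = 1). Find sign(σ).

-1

Start at x=10: 10 → 1 → 19 → 4 → 13 → 16 → 10 (one orbit).
The orbit structure of x ↦ 19x mod 21: 6 orbits of sizes [6, 6, 6, 1, 1, 1].
6 cycles on 21: each ℓ→(−1)^(ℓ−1), product (−1)^15 = -1.
Check: (19/21) = -1 by Zolotarev.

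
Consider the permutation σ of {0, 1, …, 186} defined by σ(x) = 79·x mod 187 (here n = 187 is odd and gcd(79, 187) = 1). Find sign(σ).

Start at x=74: 74 → 49 → 131 → 64 → 7 → 179 → 116 → … (one orbit).
5 cycles of lengths [80, 80, 16, 10, 1].
5 cycles on 187: each ℓ→(−1)^(ℓ−1), product (−1)^182 = +1.
The Jacobi symbol (79|187) = +1 (Zolotarev) agrees.

+1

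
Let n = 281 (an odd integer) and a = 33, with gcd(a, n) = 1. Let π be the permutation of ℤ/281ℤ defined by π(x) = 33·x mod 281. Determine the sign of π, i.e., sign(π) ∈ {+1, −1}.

Start at x=53: 53 → 63 → 112 → 43 → 14 → 181 → 72 → … (one orbit).
Cycle type of π: 140×2 + 1; total 3 cycles.
Σ(ℓ_i−1) = 281−3 = 278; sign = (−1)^278 = +1.
The Jacobi symbol (33|281) = +1 (Zolotarev) agrees.

+1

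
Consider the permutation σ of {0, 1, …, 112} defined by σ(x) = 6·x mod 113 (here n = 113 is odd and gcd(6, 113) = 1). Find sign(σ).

Start at x=47: 47 → 56 → 110 → 95 → 5 → 30 → 67 → … (one orbit).
π_6 has 2 disjoint cycles with lengths [112, 1] on {0,…,112}.
113 − 2 = 111 transpositions; sign(π) = (−1)^111 = -1.

-1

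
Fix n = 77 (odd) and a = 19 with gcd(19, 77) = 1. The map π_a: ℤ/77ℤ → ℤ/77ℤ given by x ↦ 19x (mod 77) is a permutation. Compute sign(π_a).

Orbit of 23 under x↦19x: [23, 52, 64, 61, 4, 76, 58]… (length divides ord_77(19)).
Cycle lengths of π_19 on ℤ/77ℤ: [30, 30, 10, 6, 1]; 5 cycles in total.
With 5 cycles on 77 points, sign = (−1)^{77−5} = +1.
The Jacobi symbol (19|77) = +1 (Zolotarev) agrees.

+1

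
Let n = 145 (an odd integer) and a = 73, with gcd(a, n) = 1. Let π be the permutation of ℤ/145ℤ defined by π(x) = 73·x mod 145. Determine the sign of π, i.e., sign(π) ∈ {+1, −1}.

Trace 111: π^k(111) = [111, 128, 64, 32, 16, 8, 4] for k=0..6.
7 cycles of lengths [28, 28, 28, 28, 28, 4, 1].
145 − 7 = 138 transpositions; sign(π) = (−1)^138 = +1.
The Jacobi symbol (73|145) = +1 (Zolotarev) agrees.

+1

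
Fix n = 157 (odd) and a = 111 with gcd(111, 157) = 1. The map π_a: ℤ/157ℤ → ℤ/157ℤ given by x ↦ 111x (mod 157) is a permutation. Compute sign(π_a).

Orbit of 27 under x↦111x: [27, 14, 141, 108, 56, 93, 118]… (length divides ord_157(111)).
Decompose π into cycles: lengths [26, 26, 26, 26, 26, 26, 1] (7 cycles, including the fixed point 0).
7 cycles on 157: each ℓ→(−1)^(ℓ−1), product (−1)^150 = +1.
(111|157)_J = +1 (Zolotarev's lemma cross-check).

+1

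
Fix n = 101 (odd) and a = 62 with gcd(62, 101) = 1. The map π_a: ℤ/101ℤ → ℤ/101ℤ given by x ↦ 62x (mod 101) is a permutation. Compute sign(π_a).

Trace 60: π^k(60) = [60, 84, 57, 100, 39, 95, 32] for k=0..6.
6 cycles of lengths [20, 20, 20, 20, 20, 1].
n − c = 101 − 6 = 95; sign = (−1)^95 = -1.

-1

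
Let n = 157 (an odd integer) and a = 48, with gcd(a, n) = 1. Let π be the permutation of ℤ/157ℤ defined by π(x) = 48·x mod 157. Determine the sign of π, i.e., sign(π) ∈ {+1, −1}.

Trace 117: π^k(117) = [117, 121, 156, 109, 51, 93, 68] for k=0..6.
The orbit structure of x ↦ 48x mod 157: 3 orbits of sizes [78, 78, 1].
3 cycles on 157: each ℓ→(−1)^(ℓ−1), product (−1)^154 = +1.

+1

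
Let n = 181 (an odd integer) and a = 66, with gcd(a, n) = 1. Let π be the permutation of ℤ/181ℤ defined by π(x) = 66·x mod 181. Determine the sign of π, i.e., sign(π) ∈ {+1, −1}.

-1

Trace 13: π^k(13) = [13, 134, 156, 160, 62, 110, 20] for k=0..6.
2 cycles of lengths [180, 1].
181 − 2 = 179 transpositions; sign(π) = (−1)^179 = -1.
Zolotarev: (66|181) = -1, matching the cycle-count sign.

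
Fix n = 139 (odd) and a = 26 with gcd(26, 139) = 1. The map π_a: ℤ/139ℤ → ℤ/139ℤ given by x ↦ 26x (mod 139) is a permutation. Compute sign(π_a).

Orbit of 132 under x↦26x: [132, 96, 133, 122, 114, 45, 58]… (length divides ord_139(26)).
π_26 has 2 disjoint cycles with lengths [138, 1] on {0,…,138}.
With 2 cycles on 139 points, sign = (−1)^{139−2} = -1.

-1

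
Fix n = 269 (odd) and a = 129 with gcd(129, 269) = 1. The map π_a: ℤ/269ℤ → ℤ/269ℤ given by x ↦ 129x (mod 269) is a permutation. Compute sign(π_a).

-1

Trace 254: π^k(254) = [254, 217, 17, 41, 178, 97, 139] for k=0..6.
Cycle type of π: 268 + 1; total 2 cycles.
sign(π) = (−1)^{n − #cycles} = (−1)^{269−2} = (−1)^267 = -1.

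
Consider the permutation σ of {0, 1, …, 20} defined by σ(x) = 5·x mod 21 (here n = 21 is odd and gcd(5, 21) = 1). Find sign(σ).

+1

Trace 20: π^k(20) = [20, 16, 17, 1, 5, 4] for k=0..5.
5 cycles of lengths [6, 6, 6, 2, 1].
n − c = 21 − 5 = 16; sign = (−1)^16 = +1.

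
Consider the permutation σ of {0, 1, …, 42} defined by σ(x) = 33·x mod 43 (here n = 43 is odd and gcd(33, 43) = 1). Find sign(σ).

-1

Orbit of 3 under x↦33x: [3, 13, 42, 10, 29, 11, 19]… (length divides ord_43(33)).
Decompose π into cycles: lengths [42, 1] (2 cycles, including the fixed point 0).
43 − 2 = 41 transpositions; sign(π) = (−1)^41 = -1.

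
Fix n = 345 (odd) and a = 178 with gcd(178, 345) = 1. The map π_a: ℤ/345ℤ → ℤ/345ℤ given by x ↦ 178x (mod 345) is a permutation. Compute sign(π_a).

Start at x=154: 154 → 157 → 1 → 178 → 289 → 37 → 31 → … (one orbit).
15 cycles of lengths [44, 44, 44, 44, 44, 44, 22, 22, 22, 4, 4, 4, 1, 1, 1].
With 15 cycles on 345 points, sign = (−1)^{345−15} = +1.
Zolotarev: (178|345) = +1, matching the cycle-count sign.

+1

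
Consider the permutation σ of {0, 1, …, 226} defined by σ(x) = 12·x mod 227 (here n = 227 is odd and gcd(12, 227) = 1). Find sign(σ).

Trace 9: π^k(9) = [9, 108, 161, 116, 30, 133, 7] for k=0..6.
π_12 has 3 disjoint cycles with lengths [113, 113, 1] on {0,…,226}.
n − c = 227 − 3 = 224; sign = (−1)^224 = +1.

+1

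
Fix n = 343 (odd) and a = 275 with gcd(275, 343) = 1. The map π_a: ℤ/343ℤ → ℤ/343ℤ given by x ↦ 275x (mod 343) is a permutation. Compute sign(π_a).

+1

Start at x=324: 324 → 263 → 295 → 177 → 312 → 50 → 30 → … (one orbit).
31 cycles of lengths [21, 21, 21, 21, 21, 21, 21, 21, 21, 21, 21, 21, 21, 21, 3, 3, 3, 3, 3, 3, 3, 3, 3, 3, 3, 3, 3, 3, 3, 3, 1].
n − c = 343 − 31 = 312; sign = (−1)^312 = +1.
Check: (275/343) = +1 by Zolotarev.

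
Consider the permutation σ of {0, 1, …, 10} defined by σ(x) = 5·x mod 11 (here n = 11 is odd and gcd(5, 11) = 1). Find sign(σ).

+1

Orbit of 4 under x↦5x: [4, 9, 1, 5, 3]… (length divides ord_11(5)).
Decompose π into cycles: lengths [5, 5, 1] (3 cycles, including the fixed point 0).
With 3 cycles on 11 points, sign = (−1)^{11−3} = +1.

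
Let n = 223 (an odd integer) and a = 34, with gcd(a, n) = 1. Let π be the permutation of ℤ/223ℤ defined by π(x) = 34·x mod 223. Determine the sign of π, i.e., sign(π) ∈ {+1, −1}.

Start at x=197: 197 → 8 → 49 → 105 → 2 → 68 → 82 → … (one orbit).
Cycle type of π: 37×6 + 1; total 7 cycles.
sign(π) = (−1)^{n − #cycles} = (−1)^{223−7} = (−1)^216 = +1.

+1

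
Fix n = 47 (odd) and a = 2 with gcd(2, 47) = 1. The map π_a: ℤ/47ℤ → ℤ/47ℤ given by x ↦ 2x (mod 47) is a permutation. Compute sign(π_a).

+1

Start at x=2: 2 → 4 → 8 → 16 → 32 → 17 → 34 → … (one orbit).
The orbit structure of x ↦ 2x mod 47: 3 orbits of sizes [23, 23, 1].
sign(π) = (−1)^{n − #cycles} = (−1)^{47−3} = (−1)^44 = +1.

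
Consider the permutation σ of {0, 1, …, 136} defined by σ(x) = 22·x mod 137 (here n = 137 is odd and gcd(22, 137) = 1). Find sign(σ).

Start at x=4: 4 → 88 → 18 → 122 → 81 → 1 → 22 → … (one orbit).
Cycle type of π: 34×4 + 1; total 5 cycles.
Σ(ℓ_i−1) = 137−5 = 132; sign = (−1)^132 = +1.
Via Zolotarev, sign(π_{22}) = (22|137) = +1.

+1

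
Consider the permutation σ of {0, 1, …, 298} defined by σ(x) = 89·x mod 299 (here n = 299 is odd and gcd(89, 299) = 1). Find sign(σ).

+1

Trace 111: π^k(111) = [111, 12, 171, 269, 21, 75, 97] for k=0..6.
The orbit structure of x ↦ 89x mod 299: 5 orbits of sizes [132, 132, 22, 12, 1].
n − c = 299 − 5 = 294; sign = (−1)^294 = +1.
Via Zolotarev, sign(π_{89}) = (89|299) = +1.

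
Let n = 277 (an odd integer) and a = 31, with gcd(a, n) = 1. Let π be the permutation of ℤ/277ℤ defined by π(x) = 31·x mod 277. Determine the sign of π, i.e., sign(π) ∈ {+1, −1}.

-1

Trace 43: π^k(43) = [43, 225, 50, 165, 129, 121, 150] for k=0..6.
The orbit structure of x ↦ 31x mod 277: 2 orbits of sizes [276, 1].
With 2 cycles on 277 points, sign = (−1)^{277−2} = -1.
(31|277)_J = -1 (Zolotarev's lemma cross-check).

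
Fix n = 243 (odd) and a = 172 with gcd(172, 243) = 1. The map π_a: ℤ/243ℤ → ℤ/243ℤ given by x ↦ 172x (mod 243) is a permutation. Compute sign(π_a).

+1

Trace 163: π^k(163) = [163, 91, 100, 190, 118, 127, 217] for k=0..6.
Decompose π into cycles: lengths [27, 27, 27, 27, 27, 27, 9, 9, 9, 9, 9, 9, 3, 3, 3, 3, 3, 3, 1, 1, 1, 1, 1, 1, 1, 1, 1] (27 cycles, including the fixed point 0).
Σ(ℓ_i−1) = 243−27 = 216; sign = (−1)^216 = +1.
Zolotarev: (172|243) = +1, matching the cycle-count sign.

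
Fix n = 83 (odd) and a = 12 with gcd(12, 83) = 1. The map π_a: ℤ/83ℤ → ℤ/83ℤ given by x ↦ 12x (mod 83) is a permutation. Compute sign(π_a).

Start at x=26: 26 → 63 → 9 → 25 → 51 → 31 → 40 → … (one orbit).
3 cycles of lengths [41, 41, 1].
Σ(ℓ_i−1) = 83−3 = 80; sign = (−1)^80 = +1.

+1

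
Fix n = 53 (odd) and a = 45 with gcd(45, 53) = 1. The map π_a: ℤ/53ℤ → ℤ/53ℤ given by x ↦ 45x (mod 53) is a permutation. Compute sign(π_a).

-1

Start at x=1: 1 → 45 → 11 → 18 → 15 → 39 → 6 → … (one orbit).
Decompose π into cycles: lengths [52, 1] (2 cycles, including the fixed point 0).
n − c = 53 − 2 = 51; sign = (−1)^51 = -1.
Zolotarev: (45|53) = -1, matching the cycle-count sign.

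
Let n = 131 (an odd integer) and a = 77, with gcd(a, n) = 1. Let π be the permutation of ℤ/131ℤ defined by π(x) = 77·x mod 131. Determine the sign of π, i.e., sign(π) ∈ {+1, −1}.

Orbit of 74 under x↦77x: [74, 65, 27, 114, 1, 77, 34]… (length divides ord_131(77)).
π_77 has 3 disjoint cycles with lengths [65, 65, 1] on {0,…,130}.
Σ(ℓ_i−1) = 131−3 = 128; sign = (−1)^128 = +1.
The Jacobi symbol (77|131) = +1 (Zolotarev) agrees.

+1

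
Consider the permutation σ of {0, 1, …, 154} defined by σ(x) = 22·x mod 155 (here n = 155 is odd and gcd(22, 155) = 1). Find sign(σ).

+1

Orbit of 51 under x↦22x: [51, 37, 39, 83, 121, 27, 129]… (length divides ord_155(22)).
The orbit structure of x ↦ 22x mod 155: 5 orbits of sizes [60, 60, 30, 4, 1].
n − c = 155 − 5 = 150; sign = (−1)^150 = +1.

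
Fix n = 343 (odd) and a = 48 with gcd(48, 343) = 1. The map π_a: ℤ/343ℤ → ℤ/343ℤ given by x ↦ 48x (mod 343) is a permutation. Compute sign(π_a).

-1

Trace 295: π^k(295) = [295, 97, 197, 195, 99, 293, 1] for k=0..6.
π_48 has 46 disjoint cycles with lengths [14, 14, 14, 14, 14, 14, 14, 14, 14, 14, 14, 14, 14, 14, 14, 14, 14, 14, 14, 14, 14, 2, 2, 2, 2, 2, 2, 2, 2, 2, 2, 2, 2, 2, 2, 2, 2, 2, 2, 2, 2, 2, 2, 2, 2, 1] on {0,…,342}.
n − c = 343 − 46 = 297; sign = (−1)^297 = -1.
Check: (48/343) = -1 by Zolotarev.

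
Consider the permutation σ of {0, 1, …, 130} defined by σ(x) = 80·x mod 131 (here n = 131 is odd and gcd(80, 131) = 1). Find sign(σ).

+1

Trace 112: π^k(112) = [112, 52, 99, 60, 84, 39, 107] for k=0..6.
The orbit structure of x ↦ 80x mod 131: 11 orbits of sizes [13, 13, 13, 13, 13, 13, 13, 13, 13, 13, 1].
Σ(ℓ_i−1) = 131−11 = 120; sign = (−1)^120 = +1.
(80|131)_J = +1 (Zolotarev's lemma cross-check).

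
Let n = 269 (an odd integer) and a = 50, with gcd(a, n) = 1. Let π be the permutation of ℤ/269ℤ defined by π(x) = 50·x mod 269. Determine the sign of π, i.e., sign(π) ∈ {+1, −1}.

Trace 237: π^k(237) = [237, 14, 162, 30, 155, 218, 140] for k=0..6.
π_50 has 2 disjoint cycles with lengths [268, 1] on {0,…,268}.
With 2 cycles on 269 points, sign = (−1)^{269−2} = -1.
Check: (50/269) = -1 by Zolotarev.

-1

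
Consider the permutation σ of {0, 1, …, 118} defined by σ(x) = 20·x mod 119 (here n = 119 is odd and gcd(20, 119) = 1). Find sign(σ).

Orbit of 20 under x↦20x: [20, 43, 27, 64, 90, 15, 62]… (length divides ord_119(20)).
The orbit structure of x ↦ 20x mod 119: 11 orbits of sizes [16, 16, 16, 16, 16, 16, 16, 2, 2, 2, 1].
n − c = 119 − 11 = 108; sign = (−1)^108 = +1.
Via Zolotarev, sign(π_{20}) = (20|119) = +1.

+1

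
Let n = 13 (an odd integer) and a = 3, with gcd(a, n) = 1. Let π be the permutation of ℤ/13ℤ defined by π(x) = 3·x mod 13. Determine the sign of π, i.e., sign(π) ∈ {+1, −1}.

Start at x=9: 9 → 1 → 3 → 9 (one orbit).
Decompose π into cycles: lengths [3, 3, 3, 3, 1] (5 cycles, including the fixed point 0).
5 cycles on 13: each ℓ→(−1)^(ℓ−1), product (−1)^8 = +1.
The Jacobi symbol (3|13) = +1 (Zolotarev) agrees.

+1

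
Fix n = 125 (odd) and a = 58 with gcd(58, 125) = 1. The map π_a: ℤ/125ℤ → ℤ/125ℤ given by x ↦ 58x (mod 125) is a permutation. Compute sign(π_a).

-1

Trace 51: π^k(51) = [51, 83, 64, 87, 46, 43, 119] for k=0..6.
π_58 has 4 disjoint cycles with lengths [100, 20, 4, 1] on {0,…,124}.
n − c = 125 − 4 = 121; sign = (−1)^121 = -1.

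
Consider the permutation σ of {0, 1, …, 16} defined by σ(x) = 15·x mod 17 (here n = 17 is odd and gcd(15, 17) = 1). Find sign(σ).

Trace 13: π^k(13) = [13, 8, 1, 15, 4, 9, 16] for k=0..6.
The orbit structure of x ↦ 15x mod 17: 3 orbits of sizes [8, 8, 1].
n − c = 17 − 3 = 14; sign = (−1)^14 = +1.
Zolotarev: (15|17) = +1, matching the cycle-count sign.

+1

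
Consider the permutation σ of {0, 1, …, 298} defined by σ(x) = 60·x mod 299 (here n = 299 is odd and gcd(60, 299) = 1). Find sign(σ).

Start at x=125: 125 → 25 → 5 → 1 → 60 → 12 → 122 → … (one orbit).
The orbit structure of x ↦ 60x mod 299: 11 orbits of sizes [44, 44, 44, 44, 44, 44, 22, 4, 4, 4, 1].
Σ(ℓ_i−1) = 299−11 = 288; sign = (−1)^288 = +1.

+1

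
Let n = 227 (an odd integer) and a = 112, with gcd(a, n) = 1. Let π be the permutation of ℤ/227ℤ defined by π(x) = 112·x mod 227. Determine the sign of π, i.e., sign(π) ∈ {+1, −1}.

Start at x=19: 19 → 85 → 213 → 21 → 82 → 104 → 71 → … (one orbit).
π_112 has 3 disjoint cycles with lengths [113, 113, 1] on {0,…,226}.
3 cycles on 227: each ℓ→(−1)^(ℓ−1), product (−1)^224 = +1.
Zolotarev: (112|227) = +1, matching the cycle-count sign.

+1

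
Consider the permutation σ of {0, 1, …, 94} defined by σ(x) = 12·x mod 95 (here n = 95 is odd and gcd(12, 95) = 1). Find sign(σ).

+1

Start at x=88: 88 → 11 → 37 → 64 → 8 → 1 → 12 → … (one orbit).
Cycle lengths of π_12 on ℤ/95ℤ: [12, 12, 12, 12, 12, 12, 6, 6, 6, 4, 1]; 11 cycles in total.
11 cycles on 95: each ℓ→(−1)^(ℓ−1), product (−1)^84 = +1.
Zolotarev: (12|95) = +1, matching the cycle-count sign.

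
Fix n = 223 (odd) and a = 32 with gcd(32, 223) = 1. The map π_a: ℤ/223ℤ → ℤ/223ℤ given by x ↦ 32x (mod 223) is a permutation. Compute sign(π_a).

+1

Start at x=105: 105 → 15 → 34 → 196 → 28 → 4 → 128 → … (one orbit).
Decompose π into cycles: lengths [37, 37, 37, 37, 37, 37, 1] (7 cycles, including the fixed point 0).
223 − 7 = 216 transpositions; sign(π) = (−1)^216 = +1.
Check: (32/223) = +1 by Zolotarev.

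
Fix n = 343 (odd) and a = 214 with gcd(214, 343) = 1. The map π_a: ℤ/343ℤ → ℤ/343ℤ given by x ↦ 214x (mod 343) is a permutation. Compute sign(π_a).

Trace 177: π^k(177) = [177, 148, 116, 128, 295, 18, 79] for k=0..6.
Cycle type of π: 21×14 + 3×16 + 1; total 31 cycles.
sign(π) = (−1)^{n − #cycles} = (−1)^{343−31} = (−1)^312 = +1.

+1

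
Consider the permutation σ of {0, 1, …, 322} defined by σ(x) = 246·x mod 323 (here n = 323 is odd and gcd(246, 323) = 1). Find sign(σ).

Start at x=189: 189 → 305 → 94 → 191 → 151 → 1 → 246 → … (one orbit).
Cycle type of π: 8×38 + 2×9 + 1; total 48 cycles.
n − c = 323 − 48 = 275; sign = (−1)^275 = -1.

-1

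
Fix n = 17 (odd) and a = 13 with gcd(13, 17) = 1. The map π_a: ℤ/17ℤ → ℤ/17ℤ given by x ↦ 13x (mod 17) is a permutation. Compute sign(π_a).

+1

Start at x=4: 4 → 1 → 13 → 16 → 4 (one orbit).
Cycle lengths of π_13 on ℤ/17ℤ: [4, 4, 4, 4, 1]; 5 cycles in total.
5 cycles on 17: each ℓ→(−1)^(ℓ−1), product (−1)^12 = +1.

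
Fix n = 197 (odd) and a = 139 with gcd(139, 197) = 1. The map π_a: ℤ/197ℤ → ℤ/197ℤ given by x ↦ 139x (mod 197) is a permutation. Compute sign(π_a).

-1

Start at x=112: 112 → 5 → 104 → 75 → 181 → 140 → 154 → … (one orbit).
π_139 has 2 disjoint cycles with lengths [196, 1] on {0,…,196}.
Σ(ℓ_i−1) = 197−2 = 195; sign = (−1)^195 = -1.
(139|197)_J = -1 (Zolotarev's lemma cross-check).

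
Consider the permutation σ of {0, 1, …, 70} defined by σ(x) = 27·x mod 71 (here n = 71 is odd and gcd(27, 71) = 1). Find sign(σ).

+1

Trace 2: π^k(2) = [2, 54, 38, 32, 12, 40, 15] for k=0..6.
Cycle lengths of π_27 on ℤ/71ℤ: [35, 35, 1]; 3 cycles in total.
With 3 cycles on 71 points, sign = (−1)^{71−3} = +1.
Check: (27/71) = +1 by Zolotarev.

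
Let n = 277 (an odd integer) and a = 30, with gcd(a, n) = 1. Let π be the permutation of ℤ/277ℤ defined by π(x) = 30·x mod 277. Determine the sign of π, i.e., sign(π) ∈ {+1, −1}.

+1

Orbit of 84 under x↦30x: [84, 27, 256, 201, 213, 19, 16]… (length divides ord_277(30)).
Cycle type of π: 23×12 + 1; total 13 cycles.
13 cycles on 277: each ℓ→(−1)^(ℓ−1), product (−1)^264 = +1.
Zolotarev: (30|277) = +1, matching the cycle-count sign.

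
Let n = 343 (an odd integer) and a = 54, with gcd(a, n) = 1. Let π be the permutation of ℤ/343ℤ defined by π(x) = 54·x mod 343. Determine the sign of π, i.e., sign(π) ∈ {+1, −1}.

-1

Trace 39: π^k(39) = [39, 48, 191, 24, 267, 12, 305] for k=0..6.
The orbit structure of x ↦ 54x mod 343: 4 orbits of sizes [294, 42, 6, 1].
sign(π) = (−1)^{n − #cycles} = (−1)^{343−4} = (−1)^339 = -1.
Via Zolotarev, sign(π_{54}) = (54|343) = -1.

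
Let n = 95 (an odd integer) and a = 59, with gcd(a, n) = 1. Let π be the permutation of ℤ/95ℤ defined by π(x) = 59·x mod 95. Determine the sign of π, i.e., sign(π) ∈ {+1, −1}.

-1

Orbit of 69 under x↦59x: [69, 81, 29, 1, 59, 61, 84]… (length divides ord_95(59)).
The orbit structure of x ↦ 59x mod 95: 8 orbits of sizes [18, 18, 18, 18, 18, 2, 2, 1].
With 8 cycles on 95 points, sign = (−1)^{95−8} = -1.
(59|95)_J = -1 (Zolotarev's lemma cross-check).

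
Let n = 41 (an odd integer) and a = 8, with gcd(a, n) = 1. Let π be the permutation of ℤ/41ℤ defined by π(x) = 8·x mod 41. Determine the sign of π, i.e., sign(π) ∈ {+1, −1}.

Trace 21: π^k(21) = [21, 4, 32, 10, 39, 25, 36] for k=0..6.
The orbit structure of x ↦ 8x mod 41: 3 orbits of sizes [20, 20, 1].
sign(π) = (−1)^{n − #cycles} = (−1)^{41−3} = (−1)^38 = +1.

+1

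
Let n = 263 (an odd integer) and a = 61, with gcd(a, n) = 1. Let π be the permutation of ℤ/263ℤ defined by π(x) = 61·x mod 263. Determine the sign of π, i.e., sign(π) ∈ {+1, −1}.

+1

Start at x=200: 200 → 102 → 173 → 33 → 172 → 235 → 133 → … (one orbit).
3 cycles of lengths [131, 131, 1].
263 − 3 = 260 transpositions; sign(π) = (−1)^260 = +1.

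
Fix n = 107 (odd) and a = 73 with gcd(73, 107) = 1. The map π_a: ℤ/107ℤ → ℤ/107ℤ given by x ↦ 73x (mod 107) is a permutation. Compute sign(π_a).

Start at x=51: 51 → 85 → 106 → 34 → 21 → 35 → 94 → … (one orbit).
Decompose π into cycles: lengths [106, 1] (2 cycles, including the fixed point 0).
With 2 cycles on 107 points, sign = (−1)^{107−2} = -1.
(73|107)_J = -1 (Zolotarev's lemma cross-check).

-1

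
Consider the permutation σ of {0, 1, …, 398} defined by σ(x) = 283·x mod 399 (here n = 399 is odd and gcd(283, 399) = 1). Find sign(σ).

Trace 1: π^k(1) = [1, 283, 289, 391, 130, 82, 64] for k=0..6.
π_283 has 30 disjoint cycles with lengths [18, 18, 18, 18, 18, 18, 18, 18, 18, 18, 18, 18, 18, 18, 18, 18, 18, 18, 9, 9, 9, 9, 9, 9, 6, 6, 6, 1, 1, 1] on {0,…,398}.
399 − 30 = 369 transpositions; sign(π) = (−1)^369 = -1.
Zolotarev: (283|399) = -1, matching the cycle-count sign.

-1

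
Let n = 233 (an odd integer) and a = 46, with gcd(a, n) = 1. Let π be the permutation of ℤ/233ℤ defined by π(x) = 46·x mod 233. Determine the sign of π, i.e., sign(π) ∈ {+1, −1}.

Orbit of 126 under x↦46x: [126, 204, 64, 148, 51, 16, 37]… (length divides ord_233(46)).
Cycle type of π: 29×8 + 1; total 9 cycles.
Σ(ℓ_i−1) = 233−9 = 224; sign = (−1)^224 = +1.
(46|233)_J = +1 (Zolotarev's lemma cross-check).

+1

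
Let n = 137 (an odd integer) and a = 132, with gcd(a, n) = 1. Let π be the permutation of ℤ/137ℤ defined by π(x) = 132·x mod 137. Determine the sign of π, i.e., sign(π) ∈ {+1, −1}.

-1

Orbit of 125 under x↦132x: [125, 60, 111, 130, 35, 99, 53]… (length divides ord_137(132)).
Cycle type of π: 136 + 1; total 2 cycles.
137 − 2 = 135 transpositions; sign(π) = (−1)^135 = -1.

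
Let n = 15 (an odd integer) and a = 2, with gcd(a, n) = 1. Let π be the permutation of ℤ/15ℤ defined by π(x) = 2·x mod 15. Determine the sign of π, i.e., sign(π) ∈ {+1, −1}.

+1

Orbit of 1 under x↦2x: [1, 2, 4, 8]… (length divides ord_15(2)).
Decompose π into cycles: lengths [4, 4, 4, 2, 1] (5 cycles, including the fixed point 0).
With 5 cycles on 15 points, sign = (−1)^{15−5} = +1.
Zolotarev: (2|15) = +1, matching the cycle-count sign.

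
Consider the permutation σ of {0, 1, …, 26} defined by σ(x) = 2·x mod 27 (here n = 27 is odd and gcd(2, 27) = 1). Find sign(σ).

Start at x=7: 7 → 14 → 1 → 2 → 4 → 8 → 16 → … (one orbit).
Decompose π into cycles: lengths [18, 6, 2, 1] (4 cycles, including the fixed point 0).
Σ(ℓ_i−1) = 27−4 = 23; sign = (−1)^23 = -1.

-1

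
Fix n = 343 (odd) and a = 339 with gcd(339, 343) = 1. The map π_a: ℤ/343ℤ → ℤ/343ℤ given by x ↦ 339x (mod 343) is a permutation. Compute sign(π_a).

Orbit of 198 under x↦339x: [198, 237, 81, 19, 267, 304, 156]… (length divides ord_343(339)).
4 cycles of lengths [294, 42, 6, 1].
n − c = 343 − 4 = 339; sign = (−1)^339 = -1.
Check: (339/343) = -1 by Zolotarev.

-1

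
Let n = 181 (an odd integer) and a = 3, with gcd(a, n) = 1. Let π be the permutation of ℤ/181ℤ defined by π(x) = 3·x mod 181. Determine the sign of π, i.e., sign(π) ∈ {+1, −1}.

Orbit of 9 under x↦3x: [9, 27, 81, 62, 5, 15, 45]… (length divides ord_181(3)).
The orbit structure of x ↦ 3x mod 181: 5 orbits of sizes [45, 45, 45, 45, 1].
5 cycles on 181: each ℓ→(−1)^(ℓ−1), product (−1)^176 = +1.
(3|181)_J = +1 (Zolotarev's lemma cross-check).

+1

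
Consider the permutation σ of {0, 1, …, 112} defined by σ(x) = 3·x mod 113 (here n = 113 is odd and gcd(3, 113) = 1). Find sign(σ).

Trace 95: π^k(95) = [95, 59, 64, 79, 11, 33, 99] for k=0..6.
Decompose π into cycles: lengths [112, 1] (2 cycles, including the fixed point 0).
Σ(ℓ_i−1) = 113−2 = 111; sign = (−1)^111 = -1.
The Jacobi symbol (3|113) = -1 (Zolotarev) agrees.

-1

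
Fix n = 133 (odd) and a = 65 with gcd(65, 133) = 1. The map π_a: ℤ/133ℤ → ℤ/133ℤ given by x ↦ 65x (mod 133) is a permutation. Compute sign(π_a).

Trace 65: π^k(65) = [65, 102, 113, 30, 88, 1] for k=0..5.
Cycle type of π: 6×21 + 3×2 + 1; total 24 cycles.
sign(π) = (−1)^{n − #cycles} = (−1)^{133−24} = (−1)^109 = -1.
Zolotarev: (65|133) = -1, matching the cycle-count sign.

-1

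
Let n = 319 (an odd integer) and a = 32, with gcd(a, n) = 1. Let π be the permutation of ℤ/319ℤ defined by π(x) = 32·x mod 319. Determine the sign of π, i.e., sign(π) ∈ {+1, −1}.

+1

Orbit of 10 under x↦32x: [10, 1, 32, 67, 230, 23, 98]… (length divides ord_319(32)).
17 cycles of lengths [28, 28, 28, 28, 28, 28, 28, 28, 28, 28, 28, 2, 2, 2, 2, 2, 1].
n − c = 319 − 17 = 302; sign = (−1)^302 = +1.
Zolotarev: (32|319) = +1, matching the cycle-count sign.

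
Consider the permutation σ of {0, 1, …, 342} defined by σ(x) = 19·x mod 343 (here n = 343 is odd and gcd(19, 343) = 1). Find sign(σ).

-1

Trace 1: π^k(1) = [1, 19, 18, 342, 324, 325] for k=0..5.
π_19 has 58 disjoint cycles with lengths [6, 6, 6, 6, 6, 6, 6, 6, 6, 6, 6, 6, 6, 6, 6, 6, 6, 6, 6, 6, 6, 6, 6, 6, 6, 6, 6, 6, 6, 6, 6, 6, 6, 6, 6, 6, 6, 6, 6, 6, 6, 6, 6, 6, 6, 6, 6, 6, 6, 6, 6, 6, 6, 6, 6, 6, 6, 1] on {0,…,342}.
Σ(ℓ_i−1) = 343−58 = 285; sign = (−1)^285 = -1.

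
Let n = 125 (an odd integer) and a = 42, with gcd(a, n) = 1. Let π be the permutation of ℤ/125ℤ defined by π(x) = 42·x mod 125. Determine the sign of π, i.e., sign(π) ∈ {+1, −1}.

-1

Start at x=83: 83 → 111 → 37 → 54 → 18 → 6 → 2 → … (one orbit).
π_42 has 4 disjoint cycles with lengths [100, 20, 4, 1] on {0,…,124}.
With 4 cycles on 125 points, sign = (−1)^{125−4} = -1.
Check: (42/125) = -1 by Zolotarev.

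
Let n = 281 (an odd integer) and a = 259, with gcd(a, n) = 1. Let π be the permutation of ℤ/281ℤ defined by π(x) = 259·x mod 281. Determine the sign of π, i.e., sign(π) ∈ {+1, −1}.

-1

Orbit of 3 under x↦259x: [3, 215, 47, 90, 268, 5, 171]… (length divides ord_281(259)).
π_259 has 2 disjoint cycles with lengths [280, 1] on {0,…,280}.
n − c = 281 − 2 = 279; sign = (−1)^279 = -1.
Check: (259/281) = -1 by Zolotarev.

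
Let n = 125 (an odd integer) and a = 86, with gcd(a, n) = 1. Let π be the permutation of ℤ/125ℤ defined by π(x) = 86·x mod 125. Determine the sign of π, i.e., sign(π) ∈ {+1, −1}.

Trace 11: π^k(11) = [11, 71, 106, 116, 101, 61, 121] for k=0..6.
13 cycles of lengths [25, 25, 25, 25, 5, 5, 5, 5, 1, 1, 1, 1, 1].
sign(π) = (−1)^{n − #cycles} = (−1)^{125−13} = (−1)^112 = +1.
(86|125)_J = +1 (Zolotarev's lemma cross-check).

+1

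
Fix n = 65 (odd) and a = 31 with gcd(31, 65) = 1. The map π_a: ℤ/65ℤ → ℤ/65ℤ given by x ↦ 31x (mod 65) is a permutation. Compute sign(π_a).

-1

Trace 1: π^k(1) = [1, 31, 51, 21] for k=0..3.
The orbit structure of x ↦ 31x mod 65: 20 orbits of sizes [4, 4, 4, 4, 4, 4, 4, 4, 4, 4, 4, 4, 4, 4, 4, 1, 1, 1, 1, 1].
sign(π) = (−1)^{n − #cycles} = (−1)^{65−20} = (−1)^45 = -1.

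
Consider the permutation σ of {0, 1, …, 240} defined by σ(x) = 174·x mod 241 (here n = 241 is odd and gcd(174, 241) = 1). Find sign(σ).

Orbit of 94 under x↦174x: [94, 209, 216, 229, 81, 116, 181]… (length divides ord_241(174)).
Cycle type of π: 120×2 + 1; total 3 cycles.
n − c = 241 − 3 = 238; sign = (−1)^238 = +1.

+1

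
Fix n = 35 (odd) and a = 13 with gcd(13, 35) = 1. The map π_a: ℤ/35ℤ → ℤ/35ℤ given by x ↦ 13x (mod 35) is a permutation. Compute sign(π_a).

+1

Start at x=29: 29 → 27 → 1 → 13 → 29 (one orbit).
Decompose π into cycles: lengths [4, 4, 4, 4, 4, 4, 4, 2, 2, 2, 1] (11 cycles, including the fixed point 0).
n − c = 35 − 11 = 24; sign = (−1)^24 = +1.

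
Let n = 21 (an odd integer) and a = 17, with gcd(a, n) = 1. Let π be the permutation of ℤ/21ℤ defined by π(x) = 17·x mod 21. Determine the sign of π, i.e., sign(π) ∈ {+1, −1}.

Orbit of 16 under x↦17x: [16, 20, 4, 5, 1, 17]… (length divides ord_21(17)).
Cycle type of π: 6×3 + 2 + 1; total 5 cycles.
With 5 cycles on 21 points, sign = (−1)^{21−5} = +1.
The Jacobi symbol (17|21) = +1 (Zolotarev) agrees.

+1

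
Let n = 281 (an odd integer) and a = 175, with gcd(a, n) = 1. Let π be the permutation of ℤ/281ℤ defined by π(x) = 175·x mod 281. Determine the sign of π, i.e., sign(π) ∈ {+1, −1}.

+1

Orbit of 36 under x↦175x: [36, 118, 137, 90, 14, 202, 225]… (length divides ord_281(175)).
Cycle type of π: 140×2 + 1; total 3 cycles.
Σ(ℓ_i−1) = 281−3 = 278; sign = (−1)^278 = +1.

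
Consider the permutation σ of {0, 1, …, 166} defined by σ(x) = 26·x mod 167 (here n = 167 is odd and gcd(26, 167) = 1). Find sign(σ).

Start at x=142: 142 → 18 → 134 → 144 → 70 → 150 → 59 → … (one orbit).
The orbit structure of x ↦ 26x mod 167: 2 orbits of sizes [166, 1].
Σ(ℓ_i−1) = 167−2 = 165; sign = (−1)^165 = -1.
Check: (26/167) = -1 by Zolotarev.

-1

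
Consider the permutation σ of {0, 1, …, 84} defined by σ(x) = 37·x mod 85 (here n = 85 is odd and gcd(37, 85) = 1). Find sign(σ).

+1

Trace 23: π^k(23) = [23, 1, 37, 9, 78, 81, 22] for k=0..6.
Decompose π into cycles: lengths [16, 16, 16, 16, 16, 4, 1] (7 cycles, including the fixed point 0).
Σ(ℓ_i−1) = 85−7 = 78; sign = (−1)^78 = +1.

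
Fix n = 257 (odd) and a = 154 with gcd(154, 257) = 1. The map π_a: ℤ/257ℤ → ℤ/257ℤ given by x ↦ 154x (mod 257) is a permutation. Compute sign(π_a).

Start at x=90: 90 → 239 → 55 → 246 → 105 → 236 → 107 → … (one orbit).
2 cycles of lengths [256, 1].
sign(π) = (−1)^{n − #cycles} = (−1)^{257−2} = (−1)^255 = -1.
(154|257)_J = -1 (Zolotarev's lemma cross-check).

-1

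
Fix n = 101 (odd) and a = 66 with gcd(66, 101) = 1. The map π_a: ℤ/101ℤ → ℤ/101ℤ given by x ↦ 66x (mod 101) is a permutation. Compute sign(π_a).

-1

Trace 33: π^k(33) = [33, 57, 25, 34, 22, 38, 84] for k=0..6.
π_66 has 2 disjoint cycles with lengths [100, 1] on {0,…,100}.
2 cycles on 101: each ℓ→(−1)^(ℓ−1), product (−1)^99 = -1.
(66|101)_J = -1 (Zolotarev's lemma cross-check).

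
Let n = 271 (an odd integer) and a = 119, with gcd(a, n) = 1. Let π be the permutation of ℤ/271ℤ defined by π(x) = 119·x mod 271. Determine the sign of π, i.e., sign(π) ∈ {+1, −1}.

Orbit of 242 under x↦119x: [242, 72, 167, 90, 141, 248, 244]… (length divides ord_271(119)).
The orbit structure of x ↦ 119x mod 271: 7 orbits of sizes [45, 45, 45, 45, 45, 45, 1].
sign(π) = (−1)^{n − #cycles} = (−1)^{271−7} = (−1)^264 = +1.
Via Zolotarev, sign(π_{119}) = (119|271) = +1.

+1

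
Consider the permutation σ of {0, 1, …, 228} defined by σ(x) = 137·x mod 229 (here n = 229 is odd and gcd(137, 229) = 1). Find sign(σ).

-1

Trace 123: π^k(123) = [123, 134, 38, 168, 116, 91, 101] for k=0..6.
Cycle lengths of π_137 on ℤ/229ℤ: [228, 1]; 2 cycles in total.
With 2 cycles on 229 points, sign = (−1)^{229−2} = -1.
The Jacobi symbol (137|229) = -1 (Zolotarev) agrees.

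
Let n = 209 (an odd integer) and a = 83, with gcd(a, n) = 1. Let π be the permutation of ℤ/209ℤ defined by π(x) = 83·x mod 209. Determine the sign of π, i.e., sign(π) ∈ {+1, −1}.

-1

Trace 191: π^k(191) = [191, 178, 144, 39, 102, 106, 20] for k=0..6.
Cycle type of π: 30×6 + 10 + 3×6 + 1; total 14 cycles.
209 − 14 = 195 transpositions; sign(π) = (−1)^195 = -1.
Zolotarev: (83|209) = -1, matching the cycle-count sign.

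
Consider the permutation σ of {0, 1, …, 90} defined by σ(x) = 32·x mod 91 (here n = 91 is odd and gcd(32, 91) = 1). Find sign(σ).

Start at x=4: 4 → 37 → 1 → 32 → 23 → 8 → 74 → … (one orbit).
Cycle lengths of π_32 on ℤ/91ℤ: [12, 12, 12, 12, 12, 12, 12, 3, 3, 1]; 10 cycles in total.
sign(π) = (−1)^{n − #cycles} = (−1)^{91−10} = (−1)^81 = -1.

-1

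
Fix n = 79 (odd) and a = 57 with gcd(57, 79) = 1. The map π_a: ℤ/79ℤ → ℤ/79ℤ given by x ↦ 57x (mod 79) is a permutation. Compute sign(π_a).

-1

Start at x=17: 17 → 21 → 12 → 52 → 41 → 46 → 15 → … (one orbit).
4 cycles of lengths [26, 26, 26, 1].
4 cycles on 79: each ℓ→(−1)^(ℓ−1), product (−1)^75 = -1.
Zolotarev: (57|79) = -1, matching the cycle-count sign.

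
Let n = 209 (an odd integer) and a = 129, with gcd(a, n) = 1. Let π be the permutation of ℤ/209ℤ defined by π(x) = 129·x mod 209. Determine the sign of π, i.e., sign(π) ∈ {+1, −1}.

Start at x=65: 65 → 25 → 90 → 115 → 205 → 111 → 107 → … (one orbit).
Cycle lengths of π_129 on ℤ/209ℤ: [90, 90, 18, 10, 1]; 5 cycles in total.
With 5 cycles on 209 points, sign = (−1)^{209−5} = +1.

+1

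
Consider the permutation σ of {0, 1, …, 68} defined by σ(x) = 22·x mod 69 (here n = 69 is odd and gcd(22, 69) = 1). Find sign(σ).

-1

Start at x=1: 1 → 22 → 1 (one orbit).
Cycle lengths of π_22 on ℤ/69ℤ: [2, 2, 2, 2, 2, 2, 2, 2, 2, 2, 2, 2, 2, 2, 2, 2, 2, 2, 2, 2, 2, 2, 2, 2, 2, 2, 2, 2, 2, 2, 2, 2, 2, 1, 1, 1]; 36 cycles in total.
69 − 36 = 33 transpositions; sign(π) = (−1)^33 = -1.
(22|69)_J = -1 (Zolotarev's lemma cross-check).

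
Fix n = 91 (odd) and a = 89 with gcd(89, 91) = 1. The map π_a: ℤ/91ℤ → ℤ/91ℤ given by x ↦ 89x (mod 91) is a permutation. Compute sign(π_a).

Start at x=89: 89 → 4 → 83 → 16 → 59 → 64 → 54 → … (one orbit).
The orbit structure of x ↦ 89x mod 91: 9 orbits of sizes [12, 12, 12, 12, 12, 12, 12, 6, 1].
n − c = 91 − 9 = 82; sign = (−1)^82 = +1.

+1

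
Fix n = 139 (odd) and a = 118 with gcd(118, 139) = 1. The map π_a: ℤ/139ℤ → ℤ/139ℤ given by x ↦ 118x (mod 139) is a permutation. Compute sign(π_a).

+1

Orbit of 80 under x↦118x: [80, 127, 113, 129, 71, 38, 36]… (length divides ord_139(118)).
Cycle lengths of π_118 on ℤ/139ℤ: [69, 69, 1]; 3 cycles in total.
3 cycles on 139: each ℓ→(−1)^(ℓ−1), product (−1)^136 = +1.
(118|139)_J = +1 (Zolotarev's lemma cross-check).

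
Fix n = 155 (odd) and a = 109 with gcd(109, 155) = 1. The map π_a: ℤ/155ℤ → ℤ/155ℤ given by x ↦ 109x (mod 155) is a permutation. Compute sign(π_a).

Trace 64: π^k(64) = [64, 1, 109, 101, 4, 126, 94] for k=0..6.
Cycle lengths of π_109 on ℤ/155ℤ: [10, 10, 10, 10, 10, 10, 10, 10, 10, 10, 10, 10, 5, 5, 5, 5, 5, 5, 2, 2, 1]; 21 cycles in total.
Σ(ℓ_i−1) = 155−21 = 134; sign = (−1)^134 = +1.
(109|155)_J = +1 (Zolotarev's lemma cross-check).

+1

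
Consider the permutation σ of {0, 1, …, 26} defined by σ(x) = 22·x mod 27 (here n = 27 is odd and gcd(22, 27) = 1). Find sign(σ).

+1

Orbit of 1 under x↦22x: [1, 22, 25, 10, 4, 7, 19]… (length divides ord_27(22)).
π_22 has 7 disjoint cycles with lengths [9, 9, 3, 3, 1, 1, 1] on {0,…,26}.
27 − 7 = 20 transpositions; sign(π) = (−1)^20 = +1.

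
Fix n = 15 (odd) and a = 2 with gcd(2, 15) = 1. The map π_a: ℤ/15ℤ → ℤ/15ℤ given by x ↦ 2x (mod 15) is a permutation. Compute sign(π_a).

Start at x=2: 2 → 4 → 8 → 1 → 2 (one orbit).
Cycle type of π: 4×3 + 2 + 1; total 5 cycles.
n − c = 15 − 5 = 10; sign = (−1)^10 = +1.
Via Zolotarev, sign(π_{2}) = (2|15) = +1.

+1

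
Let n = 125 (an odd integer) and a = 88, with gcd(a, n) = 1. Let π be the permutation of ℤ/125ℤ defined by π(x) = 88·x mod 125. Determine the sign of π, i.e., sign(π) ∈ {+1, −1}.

-1

Trace 12: π^k(12) = [12, 56, 53, 39, 57, 16, 33] for k=0..6.
Cycle lengths of π_88 on ℤ/125ℤ: [100, 20, 4, 1]; 4 cycles in total.
With 4 cycles on 125 points, sign = (−1)^{125−4} = -1.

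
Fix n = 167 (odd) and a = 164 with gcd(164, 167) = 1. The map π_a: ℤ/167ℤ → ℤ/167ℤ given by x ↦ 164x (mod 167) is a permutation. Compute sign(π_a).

-1

Orbit of 69 under x↦164x: [69, 127, 120, 141, 78, 100, 34]… (length divides ord_167(164)).
The orbit structure of x ↦ 164x mod 167: 2 orbits of sizes [166, 1].
167 − 2 = 165 transpositions; sign(π) = (−1)^165 = -1.
Zolotarev: (164|167) = -1, matching the cycle-count sign.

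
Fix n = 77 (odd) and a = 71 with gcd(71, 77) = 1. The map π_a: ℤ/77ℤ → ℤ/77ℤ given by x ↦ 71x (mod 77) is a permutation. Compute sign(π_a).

Trace 1: π^k(1) = [1, 71, 36, 15, 64] for k=0..4.
Decompose π into cycles: lengths [5, 5, 5, 5, 5, 5, 5, 5, 5, 5, 5, 5, 5, 5, 1, 1, 1, 1, 1, 1, 1] (21 cycles, including the fixed point 0).
n − c = 77 − 21 = 56; sign = (−1)^56 = +1.
Via Zolotarev, sign(π_{71}) = (71|77) = +1.

+1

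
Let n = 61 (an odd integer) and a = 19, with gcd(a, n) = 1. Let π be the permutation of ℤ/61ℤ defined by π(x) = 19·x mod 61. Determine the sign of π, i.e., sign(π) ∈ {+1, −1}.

+1

Start at x=34: 34 → 36 → 13 → 3 → 57 → 46 → 20 → … (one orbit).
The orbit structure of x ↦ 19x mod 61: 3 orbits of sizes [30, 30, 1].
n − c = 61 − 3 = 58; sign = (−1)^58 = +1.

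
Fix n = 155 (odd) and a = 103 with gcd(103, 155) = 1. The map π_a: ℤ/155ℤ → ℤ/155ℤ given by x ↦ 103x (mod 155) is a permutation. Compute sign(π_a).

-1

Trace 109: π^k(109) = [109, 67, 81, 128, 9, 152, 1] for k=0..6.
Cycle lengths of π_103 on ℤ/155ℤ: [60, 60, 15, 15, 4, 1]; 6 cycles in total.
With 6 cycles on 155 points, sign = (−1)^{155−6} = -1.
The Jacobi symbol (103|155) = -1 (Zolotarev) agrees.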